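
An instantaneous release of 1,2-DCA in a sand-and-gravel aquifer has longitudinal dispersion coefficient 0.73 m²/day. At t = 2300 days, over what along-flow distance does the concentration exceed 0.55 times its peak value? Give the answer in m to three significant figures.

127 m

The plume is Gaussian with σ = √(2Dt) = √(2 × 0.73 × 2300) = 57.95 m.
C/C_peak = exp(−Δx²/(2σ²)) = 0.55 ⇒ Δx = σ·√(−2 ln 0.55) = 57.95 × 1.093 = 63.34 m.
Width = 2Δx = 127 m.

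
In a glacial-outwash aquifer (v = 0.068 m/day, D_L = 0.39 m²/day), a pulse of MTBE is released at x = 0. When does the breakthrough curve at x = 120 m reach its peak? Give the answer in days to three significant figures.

For the 1D instantaneous-source solution, setting ∂C/∂t = 0 at fixed x gives v²t² + 2Dt − x² = 0, so t = (√(D² + v²x²) − D)/v².
√(D² + v²x²) = √(0.39² + 0.068² × 120²) = 8.169; v² = 0.004624.
t = (8.169 − 0.39)/0.004624 = 1680 days (vs. the pure-advection estimate x/v = 1760 d).

1680 days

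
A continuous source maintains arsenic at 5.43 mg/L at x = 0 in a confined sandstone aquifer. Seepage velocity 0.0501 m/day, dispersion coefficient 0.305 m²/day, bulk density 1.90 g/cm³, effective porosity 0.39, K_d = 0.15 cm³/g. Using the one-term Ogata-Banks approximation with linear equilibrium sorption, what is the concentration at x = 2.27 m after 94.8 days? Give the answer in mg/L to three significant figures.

Retardation factor R = 1 + ρ_b·K_d/n = 1 + 1.90 × 0.15/0.39 = 1.731.
Sorption retards both mechanisms: v_R = v/R = 0.02894 m/day, D_R = D/R = 0.1762 m²/day.
v_R·t = 0.02894 × 94.8 = 2.743512 m; 2√(D_R t) = 8.174 m; argument = (2.27 − 2.743512)/8.174 = -0.05793.
C = C₀ × ½·erfc(-0.05793) = 5.43 × 0.5326 = 2.89 mg/L.

2.89 mg/L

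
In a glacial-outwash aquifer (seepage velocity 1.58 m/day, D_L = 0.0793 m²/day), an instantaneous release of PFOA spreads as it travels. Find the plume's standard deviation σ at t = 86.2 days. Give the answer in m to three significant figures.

Dispersive spreading gives a Gaussian with σ² = 2Dt; advection only shifts the center.
σ = √(2 × 0.0793 × 86.2) = 3.70 m.

3.70 m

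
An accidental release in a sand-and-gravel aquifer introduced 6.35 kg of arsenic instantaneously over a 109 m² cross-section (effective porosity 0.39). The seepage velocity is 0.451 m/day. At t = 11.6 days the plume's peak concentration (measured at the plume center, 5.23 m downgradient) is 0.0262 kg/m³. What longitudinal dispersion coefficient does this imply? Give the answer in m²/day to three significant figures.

At the plume center C_max = M/(n_e·A·√(4πDt)), so D = M²/(4πt·(n_e·A·C_max)²).
n_e·A·C_max = 0.39 × 109 × 0.0262 = 1.114 kg/m.
D = 6.35²/(4π × 11.6 × 1.114²) = 0.223 m²/day.

0.223 m²/day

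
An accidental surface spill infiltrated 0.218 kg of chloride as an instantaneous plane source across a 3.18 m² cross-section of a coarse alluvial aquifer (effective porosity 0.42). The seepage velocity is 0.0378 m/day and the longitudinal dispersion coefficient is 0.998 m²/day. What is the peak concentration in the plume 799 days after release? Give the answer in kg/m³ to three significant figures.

0.00163 kg/m³

The peak of an instantaneous 1D plume sits at x = vt; there the Gaussian factor is 1 and C_max = M/(n_e·A·√(4πDt)), where n_e·A is the pore area the mass is dissolved in.
√(4πDt) = √(4π × 0.998 × 799) = 100.1 m, so C_max = 0.218/(0.42 × 3.18 × 100.1) = 0.00163 kg/m³.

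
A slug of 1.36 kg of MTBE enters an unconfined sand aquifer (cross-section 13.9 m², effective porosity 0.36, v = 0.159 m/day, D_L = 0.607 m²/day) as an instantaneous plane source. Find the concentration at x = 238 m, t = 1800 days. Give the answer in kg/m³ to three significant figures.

0.00136 kg/m³

For an instantaneous plane source, C(x,t) = M/(n_e·A·√(4πDt)) · exp(−(x−vt)²/(4Dt)), with n_e·A the pore (flow) area.
Plume center vt = 0.159 × 1800 = 286.2 m, so the well at 238 m is 48.2 m upgradient of the peak.
√(4πDt) = 117.2 m, giving peak height M/(n_e·A·√(4πDt)) = 1.36/(0.36 × 13.9 × 117.2) = 0.002319 kg/m³.
(x−vt)²/(4Dt) = (-48.2)²/(4 × 0.607 × 1800) = 0.5316; exp(−0.5316) = 0.5877.
C = 0.002319 × 0.5877 = 0.00136 kg/m³.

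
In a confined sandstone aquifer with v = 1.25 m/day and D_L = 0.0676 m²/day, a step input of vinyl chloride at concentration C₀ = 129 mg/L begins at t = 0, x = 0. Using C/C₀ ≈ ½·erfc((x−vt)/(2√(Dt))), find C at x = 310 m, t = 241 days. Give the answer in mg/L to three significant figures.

8.08 mg/L

For a continuous step input, C/C₀ ≈ ½·erfc((x−vt)/(2√(Dt))).
vt = 1.25 × 241 = 301.25 m and 2√(Dt) = 2√(0.0676 × 241) = 8.073 m.
Argument (x−vt)/(2√(Dt)) = (310 − 301.25)/8.073 = 1.084; ½·erfc(1.084) = 0.06264.
C = 129 × 0.06264 = 8.08 mg/L.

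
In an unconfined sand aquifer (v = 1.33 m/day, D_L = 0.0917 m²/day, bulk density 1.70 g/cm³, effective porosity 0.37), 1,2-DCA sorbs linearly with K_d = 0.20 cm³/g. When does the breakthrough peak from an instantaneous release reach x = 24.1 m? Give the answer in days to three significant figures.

34.7 days

Retardation factor R = 1 + ρ_b·K_d/n = 1 + 1.70 × 0.20/0.37 = 1.919.
Sorption retards both mechanisms: v_R = v/R = 0.6931 m/day, D_R = D/R = 0.04779 m²/day.
Peak time from v_R²t² + 2D_R t − x² = 0: t = (√(D_R² + v_R²x²) − D_R)/v_R².
√(D_R² + v_R²x²) = √(0.04779² + 0.6931² × 24.1²) = 16.70; v_R² = 0.4804.
t = (16.70 − 0.04779)/0.4804 = 34.7 days.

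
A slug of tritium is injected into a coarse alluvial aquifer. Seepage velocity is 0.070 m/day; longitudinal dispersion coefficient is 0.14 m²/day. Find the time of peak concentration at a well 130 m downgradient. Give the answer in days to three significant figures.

For the 1D instantaneous-source solution, setting ∂C/∂t = 0 at fixed x gives v²t² + 2Dt − x² = 0, so t = (√(D² + v²x²) − D)/v².
√(D² + v²x²) = √(0.14² + 0.070² × 130²) = 9.101; v² = 0.0049.
t = (9.101 − 0.14)/0.0049 = 1830 days (vs. the pure-advection estimate x/v = 1860 d).

1830 days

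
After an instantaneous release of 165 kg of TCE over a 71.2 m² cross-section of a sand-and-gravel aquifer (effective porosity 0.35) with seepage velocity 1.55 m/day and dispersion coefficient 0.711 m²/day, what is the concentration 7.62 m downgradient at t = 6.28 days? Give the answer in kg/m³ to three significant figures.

0.688 kg/m³

For an instantaneous plane source, C(x,t) = M/(n_e·A·√(4πDt)) · exp(−(x−vt)²/(4Dt)), with n_e·A the pore (flow) area.
Plume center vt = 1.55 × 6.28 = 9.734 m, so the well at 7.62 m is 2.114 m upgradient of the peak.
√(4πDt) = 7.491 m, giving peak height M/(n_e·A·√(4πDt)) = 165/(0.35 × 71.2 × 7.491) = 0.8839 kg/m³.
(x−vt)²/(4Dt) = (-2.114)²/(4 × 0.711 × 6.28) = 0.2502; exp(−0.2502) = 0.7786.
C = 0.8839 × 0.7786 = 0.688 kg/m³.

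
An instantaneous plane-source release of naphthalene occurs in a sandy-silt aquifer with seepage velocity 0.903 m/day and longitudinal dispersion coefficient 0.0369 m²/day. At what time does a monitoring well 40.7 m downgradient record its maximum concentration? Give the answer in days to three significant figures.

45.0 days

For the 1D instantaneous-source solution, setting ∂C/∂t = 0 at fixed x gives v²t² + 2Dt − x² = 0, so t = (√(D² + v²x²) − D)/v².
√(D² + v²x²) = √(0.0369² + 0.903² × 40.7²) = 36.75; v² = 0.815409.
t = (36.75 − 0.0369)/0.815409 = 45.0 days (vs. the pure-advection estimate x/v = 45.1 d).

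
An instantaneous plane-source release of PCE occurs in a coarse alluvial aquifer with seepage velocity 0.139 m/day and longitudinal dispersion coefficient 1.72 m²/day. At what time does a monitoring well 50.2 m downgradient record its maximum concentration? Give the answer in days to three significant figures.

283 days

For the 1D instantaneous-source solution, setting ∂C/∂t = 0 at fixed x gives v²t² + 2Dt − x² = 0, so t = (√(D² + v²x²) − D)/v².
√(D² + v²x²) = √(1.72² + 0.139² × 50.2²) = 7.187; v² = 0.019321.
t = (7.187 − 1.72)/0.019321 = 283 days (vs. the pure-advection estimate x/v = 361 d).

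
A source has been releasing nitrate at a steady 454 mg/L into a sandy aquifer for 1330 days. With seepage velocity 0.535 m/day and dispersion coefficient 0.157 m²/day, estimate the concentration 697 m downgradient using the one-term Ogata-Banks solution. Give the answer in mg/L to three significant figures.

346 mg/L

For a continuous step input, C/C₀ ≈ ½·erfc((x−vt)/(2√(Dt))).
vt = 0.535 × 1330 = 711.55 m and 2√(Dt) = 2√(0.157 × 1330) = 28.90 m.
Argument (x−vt)/(2√(Dt)) = (697 − 711.55)/28.90 = -0.5035; ½·erfc(-0.5035) = 0.7618.
C = 454 × 0.7618 = 346 mg/L.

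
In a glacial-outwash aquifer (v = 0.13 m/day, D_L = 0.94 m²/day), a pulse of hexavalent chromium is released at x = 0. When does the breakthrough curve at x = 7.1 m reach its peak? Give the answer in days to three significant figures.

22.3 days

For the 1D instantaneous-source solution, setting ∂C/∂t = 0 at fixed x gives v²t² + 2Dt − x² = 0, so t = (√(D² + v²x²) − D)/v².
√(D² + v²x²) = √(0.94² + 0.13² × 7.1²) = 1.317; v² = 0.0169.
t = (1.317 − 0.94)/0.0169 = 22.3 days (vs. the pure-advection estimate x/v = 54.6 d).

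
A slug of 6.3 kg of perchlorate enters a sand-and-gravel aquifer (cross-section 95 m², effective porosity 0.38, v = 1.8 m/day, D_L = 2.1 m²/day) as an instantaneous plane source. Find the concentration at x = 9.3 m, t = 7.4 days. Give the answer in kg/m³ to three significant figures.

0.00963 kg/m³

For an instantaneous plane source, C(x,t) = M/(n_e·A·√(4πDt)) · exp(−(x−vt)²/(4Dt)), with n_e·A the pore (flow) area.
Plume center vt = 1.8 × 7.4 = 13.32 m, so the well at 9.3 m is 4.02 m upgradient of the peak.
√(4πDt) = 13.97 m, giving peak height M/(n_e·A·√(4πDt)) = 6.3/(0.38 × 95 × 13.97) = 0.01249 kg/m³.
(x−vt)²/(4Dt) = (-4.02)²/(4 × 2.1 × 7.4) = 0.2600; exp(−0.2600) = 0.7711.
C = 0.01249 × 0.7711 = 0.00963 kg/m³.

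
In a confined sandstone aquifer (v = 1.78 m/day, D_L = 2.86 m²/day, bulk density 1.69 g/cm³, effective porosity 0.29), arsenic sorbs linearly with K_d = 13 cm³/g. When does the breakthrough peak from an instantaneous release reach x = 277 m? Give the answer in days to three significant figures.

Retardation factor R = 1 + ρ_b·K_d/n = 1 + 1.69 × 13/0.29 = 76.76.
Sorption retards both mechanisms: v_R = v/R = 0.02319 m/day, D_R = D/R = 0.03726 m²/day.
Peak time from v_R²t² + 2D_R t − x² = 0: t = (√(D_R² + v_R²x²) − D_R)/v_R².
√(D_R² + v_R²x²) = √(0.03726² + 0.02319² × 277²) = 6.424; v_R² = 0.0005378.
t = (6.424 − 0.03726)/0.0005378 = 11900 days.

11900 days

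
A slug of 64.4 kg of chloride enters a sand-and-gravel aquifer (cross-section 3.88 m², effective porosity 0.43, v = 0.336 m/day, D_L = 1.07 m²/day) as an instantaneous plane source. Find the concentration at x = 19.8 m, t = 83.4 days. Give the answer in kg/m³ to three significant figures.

For an instantaneous plane source, C(x,t) = M/(n_e·A·√(4πDt)) · exp(−(x−vt)²/(4Dt)), with n_e·A the pore (flow) area.
Plume center vt = 0.336 × 83.4 = 28.0224 m, so the well at 19.8 m is 8.2224 m upgradient of the peak.
√(4πDt) = 33.49 m, giving peak height M/(n_e·A·√(4πDt)) = 64.4/(0.43 × 3.88 × 33.49) = 1.153 kg/m³.
(x−vt)²/(4Dt) = (-8.2224)²/(4 × 1.07 × 83.4) = 0.1894; exp(−0.1894) = 0.8275.
C = 1.153 × 0.8275 = 0.954 kg/m³.

0.954 kg/m³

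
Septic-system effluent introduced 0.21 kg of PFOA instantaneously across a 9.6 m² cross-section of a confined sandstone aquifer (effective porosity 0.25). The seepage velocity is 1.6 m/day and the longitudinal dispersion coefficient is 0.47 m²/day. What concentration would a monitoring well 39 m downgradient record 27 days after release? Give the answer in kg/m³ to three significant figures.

0.00489 kg/m³

For an instantaneous plane source, C(x,t) = M/(n_e·A·√(4πDt)) · exp(−(x−vt)²/(4Dt)), with n_e·A the pore (flow) area.
Plume center vt = 1.6 × 27 = 43.2 m, so the well at 39 m is 4.2 m upgradient of the peak.
√(4πDt) = 12.63 m, giving peak height M/(n_e·A·√(4πDt)) = 0.21/(0.25 × 9.6 × 12.63) = 0.006928 kg/m³.
(x−vt)²/(4Dt) = (-4.2)²/(4 × 0.47 × 27) = 0.3475; exp(−0.3475) = 0.7065.
C = 0.006928 × 0.7065 = 0.00489 kg/m³.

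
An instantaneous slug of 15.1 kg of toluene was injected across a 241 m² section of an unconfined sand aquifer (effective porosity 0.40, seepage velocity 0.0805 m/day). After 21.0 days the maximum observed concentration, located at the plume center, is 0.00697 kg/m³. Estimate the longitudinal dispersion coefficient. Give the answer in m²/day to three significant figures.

At the plume center C_max = M/(n_e·A·√(4πDt)), so D = M²/(4πt·(n_e·A·C_max)²).
n_e·A·C_max = 0.40 × 241 × 0.00697 = 0.6719 kg/m.
D = 15.1²/(4π × 21.0 × 0.6719²) = 1.91 m²/day.

1.91 m²/day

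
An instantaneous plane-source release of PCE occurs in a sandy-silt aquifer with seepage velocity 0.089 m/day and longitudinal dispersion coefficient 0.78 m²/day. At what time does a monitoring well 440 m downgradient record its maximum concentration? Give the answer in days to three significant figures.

For the 1D instantaneous-source solution, setting ∂C/∂t = 0 at fixed x gives v²t² + 2Dt − x² = 0, so t = (√(D² + v²x²) − D)/v².
√(D² + v²x²) = √(0.78² + 0.089² × 440²) = 39.17; v² = 0.007921.
t = (39.17 − 0.78)/0.007921 = 4850 days (vs. the pure-advection estimate x/v = 4940 d).

4850 days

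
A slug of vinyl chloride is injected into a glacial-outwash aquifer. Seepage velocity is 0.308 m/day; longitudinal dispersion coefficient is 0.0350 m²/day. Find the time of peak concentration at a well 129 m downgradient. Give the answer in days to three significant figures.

For the 1D instantaneous-source solution, setting ∂C/∂t = 0 at fixed x gives v²t² + 2Dt − x² = 0, so t = (√(D² + v²x²) − D)/v².
√(D² + v²x²) = √(0.0350² + 0.308² × 129²) = 39.73; v² = 0.094864.
t = (39.73 − 0.0350)/0.094864 = 418 days (vs. the pure-advection estimate x/v = 419 d).

418 days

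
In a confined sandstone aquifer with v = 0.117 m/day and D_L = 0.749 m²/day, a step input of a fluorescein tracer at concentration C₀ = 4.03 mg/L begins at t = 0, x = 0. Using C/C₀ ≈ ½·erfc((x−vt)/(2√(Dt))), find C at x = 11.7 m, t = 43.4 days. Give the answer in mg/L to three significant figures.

For a continuous step input, C/C₀ ≈ ½·erfc((x−vt)/(2√(Dt))).
vt = 0.117 × 43.4 = 5.0778 m and 2√(Dt) = 2√(0.749 × 43.4) = 11.40 m.
Argument (x−vt)/(2√(Dt)) = (11.7 − 5.0778)/11.40 = 0.5809; ½·erfc(0.5809) = 0.2057.
C = 4.03 × 0.2057 = 0.829 mg/L.

0.829 mg/L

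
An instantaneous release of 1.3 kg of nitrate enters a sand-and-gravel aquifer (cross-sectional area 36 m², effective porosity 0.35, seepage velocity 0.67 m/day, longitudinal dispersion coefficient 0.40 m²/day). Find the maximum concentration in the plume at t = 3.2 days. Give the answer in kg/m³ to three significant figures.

The peak of an instantaneous 1D plume sits at x = vt; there the Gaussian factor is 1 and C_max = M/(n_e·A·√(4πDt)), where n_e·A is the pore area the mass is dissolved in.
√(4πDt) = √(4π × 0.40 × 3.2) = 4.011 m, so C_max = 1.3/(0.35 × 36 × 4.011) = 0.0257 kg/m³.

0.0257 kg/m³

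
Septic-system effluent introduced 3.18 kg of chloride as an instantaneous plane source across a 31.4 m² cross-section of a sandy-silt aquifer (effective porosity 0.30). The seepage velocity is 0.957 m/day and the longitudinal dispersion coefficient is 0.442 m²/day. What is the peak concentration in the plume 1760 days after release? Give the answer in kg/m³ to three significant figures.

The peak of an instantaneous 1D plume sits at x = vt; there the Gaussian factor is 1 and C_max = M/(n_e·A·√(4πDt)), where n_e·A is the pore area the mass is dissolved in.
√(4πDt) = √(4π × 0.442 × 1760) = 98.87 m, so C_max = 3.18/(0.30 × 31.4 × 98.87) = 0.00341 kg/m³.

0.00341 kg/m³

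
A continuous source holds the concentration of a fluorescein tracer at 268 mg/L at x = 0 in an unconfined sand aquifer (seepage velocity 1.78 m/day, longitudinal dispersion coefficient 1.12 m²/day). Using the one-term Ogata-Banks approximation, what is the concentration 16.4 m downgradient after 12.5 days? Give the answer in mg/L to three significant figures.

232 mg/L

For a continuous step input, C/C₀ ≈ ½·erfc((x−vt)/(2√(Dt))).
vt = 1.78 × 12.5 = 22.25 m and 2√(Dt) = 2√(1.12 × 12.5) = 7.483 m.
Argument (x−vt)/(2√(Dt)) = (16.4 − 22.25)/7.483 = -0.7818; ½·erfc(-0.7818) = 0.8656.
C = 268 × 0.8656 = 232 mg/L.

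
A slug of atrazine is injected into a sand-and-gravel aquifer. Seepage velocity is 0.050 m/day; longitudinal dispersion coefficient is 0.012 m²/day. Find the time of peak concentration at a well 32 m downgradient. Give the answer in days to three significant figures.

For the 1D instantaneous-source solution, setting ∂C/∂t = 0 at fixed x gives v²t² + 2Dt − x² = 0, so t = (√(D² + v²x²) − D)/v².
√(D² + v²x²) = √(0.012² + 0.050² × 32²) = 1.600; v² = 0.0025.
t = (1.600 − 0.012)/0.0025 = 635 days (vs. the pure-advection estimate x/v = 640 d).

635 days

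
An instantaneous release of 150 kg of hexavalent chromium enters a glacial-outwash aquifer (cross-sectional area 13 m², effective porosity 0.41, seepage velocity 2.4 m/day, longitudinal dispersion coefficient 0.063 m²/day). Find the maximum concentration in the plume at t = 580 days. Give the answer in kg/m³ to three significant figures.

The peak of an instantaneous 1D plume sits at x = vt; there the Gaussian factor is 1 and C_max = M/(n_e·A·√(4πDt)), where n_e·A is the pore area the mass is dissolved in.
√(4πDt) = √(4π × 0.063 × 580) = 21.43 m, so C_max = 150/(0.41 × 13 × 21.43) = 1.31 kg/m³.

1.31 kg/m³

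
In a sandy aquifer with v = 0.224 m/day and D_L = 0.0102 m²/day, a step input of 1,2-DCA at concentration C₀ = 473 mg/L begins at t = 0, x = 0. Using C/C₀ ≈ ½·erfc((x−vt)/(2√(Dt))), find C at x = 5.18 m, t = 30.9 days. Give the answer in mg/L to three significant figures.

466 mg/L

For a continuous step input, C/C₀ ≈ ½·erfc((x−vt)/(2√(Dt))).
vt = 0.224 × 30.9 = 6.9216 m and 2√(Dt) = 2√(0.0102 × 30.9) = 1.123 m.
Argument (x−vt)/(2√(Dt)) = (5.18 − 6.9216)/1.123 = -1.551; ½·erfc(-1.551) = 0.9859.
C = 473 × 0.9859 = 466 mg/L.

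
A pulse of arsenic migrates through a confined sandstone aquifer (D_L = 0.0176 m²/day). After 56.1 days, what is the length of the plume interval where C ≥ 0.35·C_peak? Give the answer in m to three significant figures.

The plume is Gaussian with σ = √(2Dt) = √(2 × 0.0176 × 56.1) = 1.405 m.
C/C_peak = exp(−Δx²/(2σ²)) = 0.35 ⇒ Δx = σ·√(−2 ln 0.35) = 1.405 × 1.449 = 2.036 m.
Width = 2Δx = 4.07 m.

4.07 m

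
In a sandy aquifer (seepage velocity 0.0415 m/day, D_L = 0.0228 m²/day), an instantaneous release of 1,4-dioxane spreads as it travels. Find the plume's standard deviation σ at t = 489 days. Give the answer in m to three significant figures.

4.72 m

Dispersive spreading gives a Gaussian with σ² = 2Dt; advection only shifts the center.
σ = √(2 × 0.0228 × 489) = 4.72 m.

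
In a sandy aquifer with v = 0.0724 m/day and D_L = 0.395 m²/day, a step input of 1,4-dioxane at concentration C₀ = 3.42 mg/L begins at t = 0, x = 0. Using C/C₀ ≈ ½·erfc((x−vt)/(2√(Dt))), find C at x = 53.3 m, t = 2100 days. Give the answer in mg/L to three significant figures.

For a continuous step input, C/C₀ ≈ ½·erfc((x−vt)/(2√(Dt))).
vt = 0.0724 × 2100 = 152.04 m and 2√(Dt) = 2√(0.395 × 2100) = 57.60 m.
Argument (x−vt)/(2√(Dt)) = (53.3 − 152.04)/57.60 = -1.714; ½·erfc(-1.714) = 0.9923.
C = 3.42 × 0.9923 = 3.39 mg/L.

3.39 mg/L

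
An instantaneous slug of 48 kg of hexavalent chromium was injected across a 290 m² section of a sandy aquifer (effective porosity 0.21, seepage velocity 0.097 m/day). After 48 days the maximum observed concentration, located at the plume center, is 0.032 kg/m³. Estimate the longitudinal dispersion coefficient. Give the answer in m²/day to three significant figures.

1.01 m²/day

At the plume center C_max = M/(n_e·A·√(4πDt)), so D = M²/(4πt·(n_e·A·C_max)²).
n_e·A·C_max = 0.21 × 290 × 0.032 = 1.949 kg/m.
D = 48²/(4π × 48 × 1.949²) = 1.01 m²/day.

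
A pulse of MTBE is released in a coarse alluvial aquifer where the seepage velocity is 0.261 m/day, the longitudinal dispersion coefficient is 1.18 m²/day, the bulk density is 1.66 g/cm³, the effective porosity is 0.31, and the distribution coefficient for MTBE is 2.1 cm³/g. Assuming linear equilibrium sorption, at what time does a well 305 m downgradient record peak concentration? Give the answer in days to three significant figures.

14100 days

Retardation factor R = 1 + ρ_b·K_d/n = 1 + 1.66 × 2.1/0.31 = 12.25.
Sorption retards both mechanisms: v_R = v/R = 0.02131 m/day, D_R = D/R = 0.09633 m²/day.
Peak time from v_R²t² + 2D_R t − x² = 0: t = (√(D_R² + v_R²x²) − D_R)/v_R².
√(D_R² + v_R²x²) = √(0.09633² + 0.02131² × 305²) = 6.500; v_R² = 0.0004541.
t = (6.500 − 0.09633)/0.0004541 = 14100 days.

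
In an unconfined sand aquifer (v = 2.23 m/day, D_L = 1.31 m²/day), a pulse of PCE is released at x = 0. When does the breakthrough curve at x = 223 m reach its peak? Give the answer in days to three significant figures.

99.7 days

For the 1D instantaneous-source solution, setting ∂C/∂t = 0 at fixed x gives v²t² + 2Dt − x² = 0, so t = (√(D² + v²x²) − D)/v².
√(D² + v²x²) = √(1.31² + 2.23² × 223²) = 497.3; v² = 4.9729.
t = (497.3 − 1.31)/4.9729 = 99.7 days (vs. the pure-advection estimate x/v = 100 d).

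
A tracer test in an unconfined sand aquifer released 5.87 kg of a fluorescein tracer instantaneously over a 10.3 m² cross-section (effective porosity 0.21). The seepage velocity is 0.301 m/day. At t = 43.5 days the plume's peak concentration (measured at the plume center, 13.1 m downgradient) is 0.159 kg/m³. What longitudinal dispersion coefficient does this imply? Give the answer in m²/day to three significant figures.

At the plume center C_max = M/(n_e·A·√(4πDt)), so D = M²/(4πt·(n_e·A·C_max)²).
n_e·A·C_max = 0.21 × 10.3 × 0.159 = 0.3439 kg/m.
D = 5.87²/(4π × 43.5 × 0.3439²) = 0.533 m²/day.

0.533 m²/day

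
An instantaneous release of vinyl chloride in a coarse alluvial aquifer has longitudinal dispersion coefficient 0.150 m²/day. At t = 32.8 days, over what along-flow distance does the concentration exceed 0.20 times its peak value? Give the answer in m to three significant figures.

The plume is Gaussian with σ = √(2Dt) = √(2 × 0.150 × 32.8) = 3.137 m.
C/C_peak = exp(−Δx²/(2σ²)) = 0.20 ⇒ Δx = σ·√(−2 ln 0.20) = 3.137 × 1.794 = 5.628 m.
Width = 2Δx = 11.3 m.

11.3 m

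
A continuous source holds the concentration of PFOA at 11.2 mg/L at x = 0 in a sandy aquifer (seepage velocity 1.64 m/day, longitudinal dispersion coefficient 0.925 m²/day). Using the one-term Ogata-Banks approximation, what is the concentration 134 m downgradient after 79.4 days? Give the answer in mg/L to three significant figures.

For a continuous step input, C/C₀ ≈ ½·erfc((x−vt)/(2√(Dt))).
vt = 1.64 × 79.4 = 130.216 m and 2√(Dt) = 2√(0.925 × 79.4) = 17.14 m.
Argument (x−vt)/(2√(Dt)) = (134 − 130.216)/17.14 = 0.2208; ½·erfc(0.2208) = 0.3774.
C = 11.2 × 0.3774 = 4.23 mg/L.

4.23 mg/L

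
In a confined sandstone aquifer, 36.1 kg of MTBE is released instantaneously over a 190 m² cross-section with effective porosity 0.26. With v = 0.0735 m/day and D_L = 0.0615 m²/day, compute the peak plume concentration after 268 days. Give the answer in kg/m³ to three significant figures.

The peak of an instantaneous 1D plume sits at x = vt; there the Gaussian factor is 1 and C_max = M/(n_e·A·√(4πDt)), where n_e·A is the pore area the mass is dissolved in.
√(4πDt) = √(4π × 0.0615 × 268) = 14.39 m, so C_max = 36.1/(0.26 × 190 × 14.39) = 0.0508 kg/m³.

0.0508 kg/m³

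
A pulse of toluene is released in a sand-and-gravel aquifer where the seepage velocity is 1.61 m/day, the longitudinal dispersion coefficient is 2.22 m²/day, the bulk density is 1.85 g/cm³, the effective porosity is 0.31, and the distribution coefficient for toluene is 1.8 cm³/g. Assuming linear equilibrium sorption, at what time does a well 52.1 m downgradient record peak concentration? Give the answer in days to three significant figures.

370 days

Retardation factor R = 1 + ρ_b·K_d/n = 1 + 1.85 × 1.8/0.31 = 11.74.
Sorption retards both mechanisms: v_R = v/R = 0.1371 m/day, D_R = D/R = 0.1891 m²/day.
Peak time from v_R²t² + 2D_R t − x² = 0: t = (√(D_R² + v_R²x²) − D_R)/v_R².
√(D_R² + v_R²x²) = √(0.1891² + 0.1371² × 52.1²) = 7.145; v_R² = 0.01880.
t = (7.145 − 0.1891)/0.01880 = 370 days.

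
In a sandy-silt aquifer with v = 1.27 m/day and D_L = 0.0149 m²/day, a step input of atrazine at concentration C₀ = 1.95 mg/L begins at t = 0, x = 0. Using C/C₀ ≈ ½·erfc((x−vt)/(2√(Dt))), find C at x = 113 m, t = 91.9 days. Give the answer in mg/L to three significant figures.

1.93 mg/L

For a continuous step input, C/C₀ ≈ ½·erfc((x−vt)/(2√(Dt))).
vt = 1.27 × 91.9 = 116.713 m and 2√(Dt) = 2√(0.0149 × 91.9) = 2.340 m.
Argument (x−vt)/(2√(Dt)) = (113 − 116.713)/2.340 = -1.587; ½·erfc(-1.587) = 0.9876.
C = 1.95 × 0.9876 = 1.93 mg/L.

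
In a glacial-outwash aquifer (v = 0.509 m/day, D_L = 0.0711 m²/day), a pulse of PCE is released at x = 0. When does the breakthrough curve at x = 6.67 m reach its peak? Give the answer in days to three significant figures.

12.8 days

For the 1D instantaneous-source solution, setting ∂C/∂t = 0 at fixed x gives v²t² + 2Dt − x² = 0, so t = (√(D² + v²x²) − D)/v².
√(D² + v²x²) = √(0.0711² + 0.509² × 6.67²) = 3.396; v² = 0.259081.
t = (3.396 − 0.0711)/0.259081 = 12.8 days (vs. the pure-advection estimate x/v = 13.1 d).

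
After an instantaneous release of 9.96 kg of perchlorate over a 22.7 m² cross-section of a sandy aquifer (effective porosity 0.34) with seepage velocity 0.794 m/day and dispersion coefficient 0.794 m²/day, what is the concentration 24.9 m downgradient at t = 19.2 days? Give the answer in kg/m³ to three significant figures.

For an instantaneous plane source, C(x,t) = M/(n_e·A·√(4πDt)) · exp(−(x−vt)²/(4Dt)), with n_e·A the pore (flow) area.
Plume center vt = 0.794 × 19.2 = 15.2448 m, so the well at 24.9 m is 9.6552 m downgradient of the peak.
√(4πDt) = 13.84 m, giving peak height M/(n_e·A·√(4πDt)) = 9.96/(0.34 × 22.7 × 13.84) = 0.09324 kg/m³.
(x−vt)²/(4Dt) = (9.6552)²/(4 × 0.794 × 19.2) = 1.529; exp(−1.529) = 0.2168.
C = 0.09324 × 0.2168 = 0.0202 kg/m³.

0.0202 kg/m³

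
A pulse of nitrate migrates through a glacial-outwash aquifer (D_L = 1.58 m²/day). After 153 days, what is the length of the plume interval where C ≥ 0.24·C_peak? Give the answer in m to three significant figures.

74.3 m

The plume is Gaussian with σ = √(2Dt) = √(2 × 1.58 × 153) = 21.99 m.
C/C_peak = exp(−Δx²/(2σ²)) = 0.24 ⇒ Δx = σ·√(−2 ln 0.24) = 21.99 × 1.689 = 37.14 m.
Width = 2Δx = 74.3 m.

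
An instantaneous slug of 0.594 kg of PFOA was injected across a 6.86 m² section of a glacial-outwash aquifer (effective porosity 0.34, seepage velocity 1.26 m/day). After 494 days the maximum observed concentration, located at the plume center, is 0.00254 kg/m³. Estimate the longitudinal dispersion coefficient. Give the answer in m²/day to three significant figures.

At the plume center C_max = M/(n_e·A·√(4πDt)), so D = M²/(4πt·(n_e·A·C_max)²).
n_e·A·C_max = 0.34 × 6.86 × 0.00254 = 0.005924 kg/m.
D = 0.594²/(4π × 494 × 0.005924²) = 1.62 m²/day.

1.62 m²/day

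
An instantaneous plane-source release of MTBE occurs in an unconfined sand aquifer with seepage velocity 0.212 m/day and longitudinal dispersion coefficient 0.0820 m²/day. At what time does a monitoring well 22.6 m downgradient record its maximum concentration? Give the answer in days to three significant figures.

105 days

For the 1D instantaneous-source solution, setting ∂C/∂t = 0 at fixed x gives v²t² + 2Dt − x² = 0, so t = (√(D² + v²x²) − D)/v².
√(D² + v²x²) = √(0.0820² + 0.212² × 22.6²) = 4.792; v² = 0.044944.
t = (4.792 − 0.0820)/0.044944 = 105 days (vs. the pure-advection estimate x/v = 107 d).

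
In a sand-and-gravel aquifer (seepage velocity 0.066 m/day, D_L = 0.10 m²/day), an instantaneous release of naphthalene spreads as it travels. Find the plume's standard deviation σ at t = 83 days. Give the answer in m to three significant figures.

4.07 m

Dispersive spreading gives a Gaussian with σ² = 2Dt; advection only shifts the center.
σ = √(2 × 0.10 × 83) = 4.07 m.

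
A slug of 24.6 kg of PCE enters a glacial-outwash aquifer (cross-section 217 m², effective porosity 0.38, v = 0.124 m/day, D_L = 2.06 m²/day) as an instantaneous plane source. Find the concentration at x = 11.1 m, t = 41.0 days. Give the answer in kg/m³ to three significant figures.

0.00823 kg/m³

For an instantaneous plane source, C(x,t) = M/(n_e·A·√(4πDt)) · exp(−(x−vt)²/(4Dt)), with n_e·A the pore (flow) area.
Plume center vt = 0.124 × 41.0 = 5.084 m, so the well at 11.1 m is 6.016 m downgradient of the peak.
√(4πDt) = 32.58 m, giving peak height M/(n_e·A·√(4πDt)) = 24.6/(0.38 × 217 × 32.58) = 0.009157 kg/m³.
(x−vt)²/(4Dt) = (6.016)²/(4 × 2.06 × 41.0) = 0.1071; exp(−0.1071) = 0.8984.
C = 0.009157 × 0.8984 = 0.00823 kg/m³.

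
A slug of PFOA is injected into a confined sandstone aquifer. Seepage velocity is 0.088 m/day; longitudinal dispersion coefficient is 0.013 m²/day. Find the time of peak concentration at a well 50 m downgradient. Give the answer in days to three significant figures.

For the 1D instantaneous-source solution, setting ∂C/∂t = 0 at fixed x gives v²t² + 2Dt − x² = 0, so t = (√(D² + v²x²) − D)/v².
√(D² + v²x²) = √(0.013² + 0.088² × 50²) = 4.400; v² = 0.007744.
t = (4.400 − 0.013)/0.007744 = 567 days (vs. the pure-advection estimate x/v = 568 d).

567 days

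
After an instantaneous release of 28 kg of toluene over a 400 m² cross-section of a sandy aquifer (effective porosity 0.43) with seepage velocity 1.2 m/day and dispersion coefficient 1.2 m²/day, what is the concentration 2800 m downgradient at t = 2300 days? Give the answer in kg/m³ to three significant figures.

0.000756 kg/m³

For an instantaneous plane source, C(x,t) = M/(n_e·A·√(4πDt)) · exp(−(x−vt)²/(4Dt)), with n_e·A the pore (flow) area.
Plume center vt = 1.2 × 2300 = 2760 m, so the well at 2800 m is 40 m downgradient of the peak.
√(4πDt) = 186.2 m, giving peak height M/(n_e·A·√(4πDt)) = 28/(0.43 × 400 × 186.2) = 0.0008743 kg/m³.
(x−vt)²/(4Dt) = (40)²/(4 × 1.2 × 2300) = 0.1449; exp(−0.1449) = 0.8651.
C = 0.0008743 × 0.8651 = 0.000756 kg/m³.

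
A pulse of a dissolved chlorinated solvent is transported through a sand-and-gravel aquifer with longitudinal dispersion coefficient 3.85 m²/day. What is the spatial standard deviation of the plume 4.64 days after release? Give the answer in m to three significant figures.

5.98 m

Dispersive spreading gives a Gaussian with σ² = 2Dt; advection only shifts the center.
σ = √(2 × 3.85 × 4.64) = 5.98 m.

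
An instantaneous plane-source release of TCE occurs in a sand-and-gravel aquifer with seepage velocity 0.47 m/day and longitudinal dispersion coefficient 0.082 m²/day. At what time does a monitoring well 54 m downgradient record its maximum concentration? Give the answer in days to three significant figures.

For the 1D instantaneous-source solution, setting ∂C/∂t = 0 at fixed x gives v²t² + 2Dt − x² = 0, so t = (√(D² + v²x²) − D)/v².
√(D² + v²x²) = √(0.082² + 0.47² × 54²) = 25.38; v² = 0.2209.
t = (25.38 − 0.082)/0.2209 = 115 days (vs. the pure-advection estimate x/v = 115 d).

115 days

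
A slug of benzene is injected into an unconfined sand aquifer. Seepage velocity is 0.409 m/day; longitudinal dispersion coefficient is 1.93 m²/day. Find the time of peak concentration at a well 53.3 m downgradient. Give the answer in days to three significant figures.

For the 1D instantaneous-source solution, setting ∂C/∂t = 0 at fixed x gives v²t² + 2Dt − x² = 0, so t = (√(D² + v²x²) − D)/v².
√(D² + v²x²) = √(1.93² + 0.409² × 53.3²) = 21.88; v² = 0.167281.
t = (21.88 − 1.93)/0.167281 = 119 days (vs. the pure-advection estimate x/v = 130 d).

119 days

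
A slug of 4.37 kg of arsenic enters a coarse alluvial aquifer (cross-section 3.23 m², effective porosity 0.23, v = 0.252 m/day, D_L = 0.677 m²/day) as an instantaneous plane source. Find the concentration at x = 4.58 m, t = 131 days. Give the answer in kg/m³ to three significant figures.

0.0180 kg/m³

For an instantaneous plane source, C(x,t) = M/(n_e·A·√(4πDt)) · exp(−(x−vt)²/(4Dt)), with n_e·A the pore (flow) area.
Plume center vt = 0.252 × 131 = 33.012 m, so the well at 4.58 m is 28.432 m upgradient of the peak.
√(4πDt) = 33.38 m, giving peak height M/(n_e·A·√(4πDt)) = 4.37/(0.23 × 3.23 × 33.38) = 0.1762 kg/m³.
(x−vt)²/(4Dt) = (-28.432)²/(4 × 0.677 × 131) = 2.279; exp(−2.279) = 0.1024.
C = 0.1762 × 0.1024 = 0.0180 kg/m³.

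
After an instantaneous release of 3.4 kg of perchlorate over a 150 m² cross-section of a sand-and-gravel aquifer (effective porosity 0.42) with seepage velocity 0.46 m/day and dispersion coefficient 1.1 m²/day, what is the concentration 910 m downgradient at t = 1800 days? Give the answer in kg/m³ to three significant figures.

For an instantaneous plane source, C(x,t) = M/(n_e·A·√(4πDt)) · exp(−(x−vt)²/(4Dt)), with n_e·A the pore (flow) area.
Plume center vt = 0.46 × 1800 = 828 m, so the well at 910 m is 82 m downgradient of the peak.
√(4πDt) = 157.7 m, giving peak height M/(n_e·A·√(4πDt)) = 3.4/(0.42 × 150 × 157.7) = 0.0003422 kg/m³.
(x−vt)²/(4Dt) = (82)²/(4 × 1.1 × 1800) = 0.8490; exp(−0.8490) = 0.4278.
C = 0.0003422 × 0.4278 = 0.000146 kg/m³.

0.000146 kg/m³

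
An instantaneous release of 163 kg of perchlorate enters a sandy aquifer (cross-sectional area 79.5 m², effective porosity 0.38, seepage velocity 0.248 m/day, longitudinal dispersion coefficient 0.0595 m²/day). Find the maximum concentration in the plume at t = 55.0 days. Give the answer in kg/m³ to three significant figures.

The peak of an instantaneous 1D plume sits at x = vt; there the Gaussian factor is 1 and C_max = M/(n_e·A·√(4πDt)), where n_e·A is the pore area the mass is dissolved in.
√(4πDt) = √(4π × 0.0595 × 55.0) = 6.413 m, so C_max = 163/(0.38 × 79.5 × 6.413) = 0.841 kg/m³.

0.841 kg/m³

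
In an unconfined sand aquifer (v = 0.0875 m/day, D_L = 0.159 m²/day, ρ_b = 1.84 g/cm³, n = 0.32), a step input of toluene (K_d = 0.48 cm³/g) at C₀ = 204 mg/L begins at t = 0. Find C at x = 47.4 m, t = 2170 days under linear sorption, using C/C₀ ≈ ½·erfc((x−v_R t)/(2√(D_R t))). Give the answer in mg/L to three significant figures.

120 mg/L

Retardation factor R = 1 + ρ_b·K_d/n = 1 + 1.84 × 0.48/0.32 = 3.760.
Sorption retards both mechanisms: v_R = v/R = 0.02327 m/day, D_R = D/R = 0.04229 m²/day.
v_R·t = 0.02327 × 2170 = 50.4959 m; 2√(D_R t) = 19.16 m; argument = (47.4 − 50.4959)/19.16 = -0.1616.
C = C₀ × ½·erfc(-0.1616) = 204 × 0.5904 = 120 mg/L.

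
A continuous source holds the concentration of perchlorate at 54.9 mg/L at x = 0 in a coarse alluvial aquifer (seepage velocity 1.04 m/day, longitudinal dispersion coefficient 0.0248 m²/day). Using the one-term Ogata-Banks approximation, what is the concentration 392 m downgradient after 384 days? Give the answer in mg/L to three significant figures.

For a continuous step input, C/C₀ ≈ ½·erfc((x−vt)/(2√(Dt))).
vt = 1.04 × 384 = 399.36 m and 2√(Dt) = 2√(0.0248 × 384) = 6.172 m.
Argument (x−vt)/(2√(Dt)) = (392 − 399.36)/6.172 = -1.192; ½·erfc(-1.192) = 0.9541.
C = 54.9 × 0.9541 = 52.4 mg/L.

52.4 mg/L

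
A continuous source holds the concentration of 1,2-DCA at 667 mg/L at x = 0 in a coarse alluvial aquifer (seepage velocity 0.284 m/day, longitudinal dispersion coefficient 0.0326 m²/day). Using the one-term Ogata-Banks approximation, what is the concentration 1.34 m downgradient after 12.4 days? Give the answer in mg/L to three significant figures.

662 mg/L

For a continuous step input, C/C₀ ≈ ½·erfc((x−vt)/(2√(Dt))).
vt = 0.284 × 12.4 = 3.5216 m and 2√(Dt) = 2√(0.0326 × 12.4) = 1.272 m.
Argument (x−vt)/(2√(Dt)) = (1.34 − 3.5216)/1.272 = -1.715; ½·erfc(-1.715) = 0.9924.
C = 667 × 0.9924 = 662 mg/L.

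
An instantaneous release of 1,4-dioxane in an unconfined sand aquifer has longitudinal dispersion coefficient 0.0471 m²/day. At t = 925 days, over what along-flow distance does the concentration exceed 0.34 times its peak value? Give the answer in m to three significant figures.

27.4 m

The plume is Gaussian with σ = √(2Dt) = √(2 × 0.0471 × 925) = 9.335 m.
C/C_peak = exp(−Δx²/(2σ²)) = 0.34 ⇒ Δx = σ·√(−2 ln 0.34) = 9.335 × 1.469 = 13.71 m.
Width = 2Δx = 27.4 m.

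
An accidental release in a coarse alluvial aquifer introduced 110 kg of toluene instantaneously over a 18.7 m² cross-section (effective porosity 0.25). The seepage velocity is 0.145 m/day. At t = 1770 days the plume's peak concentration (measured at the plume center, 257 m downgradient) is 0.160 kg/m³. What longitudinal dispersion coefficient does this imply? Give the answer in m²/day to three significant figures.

At the plume center C_max = M/(n_e·A·√(4πDt)), so D = M²/(4πt·(n_e·A·C_max)²).
n_e·A·C_max = 0.25 × 18.7 × 0.160 = 0.7480 kg/m.
D = 110²/(4π × 1770 × 0.7480²) = 0.972 m²/day.

0.972 m²/day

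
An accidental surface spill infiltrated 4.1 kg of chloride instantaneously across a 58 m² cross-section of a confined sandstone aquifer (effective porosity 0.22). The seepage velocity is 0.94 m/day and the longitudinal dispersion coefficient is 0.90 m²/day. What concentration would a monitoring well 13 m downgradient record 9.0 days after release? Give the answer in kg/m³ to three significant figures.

For an instantaneous plane source, C(x,t) = M/(n_e·A·√(4πDt)) · exp(−(x−vt)²/(4Dt)), with n_e·A the pore (flow) area.
Plume center vt = 0.94 × 9.0 = 8.46 m, so the well at 13 m is 4.54 m downgradient of the peak.
√(4πDt) = 10.09 m, giving peak height M/(n_e·A·√(4πDt)) = 4.1/(0.22 × 58 × 10.09) = 0.03185 kg/m³.
(x−vt)²/(4Dt) = (4.54)²/(4 × 0.90 × 9.0) = 0.6362; exp(−0.6362) = 0.5293.
C = 0.03185 × 0.5293 = 0.0169 kg/m³.

0.0169 kg/m³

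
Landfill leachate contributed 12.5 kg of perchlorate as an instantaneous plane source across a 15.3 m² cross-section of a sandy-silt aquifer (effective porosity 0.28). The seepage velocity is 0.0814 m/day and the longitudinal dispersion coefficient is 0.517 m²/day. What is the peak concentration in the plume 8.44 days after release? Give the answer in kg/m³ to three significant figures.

The peak of an instantaneous 1D plume sits at x = vt; there the Gaussian factor is 1 and C_max = M/(n_e·A·√(4πDt)), where n_e·A is the pore area the mass is dissolved in.
√(4πDt) = √(4π × 0.517 × 8.44) = 7.405 m, so C_max = 12.5/(0.28 × 15.3 × 7.405) = 0.394 kg/m³.

0.394 kg/m³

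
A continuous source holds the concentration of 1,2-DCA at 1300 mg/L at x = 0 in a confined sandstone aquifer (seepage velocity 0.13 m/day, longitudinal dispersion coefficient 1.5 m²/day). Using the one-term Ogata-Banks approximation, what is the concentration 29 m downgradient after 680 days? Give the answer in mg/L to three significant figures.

For a continuous step input, C/C₀ ≈ ½·erfc((x−vt)/(2√(Dt))).
vt = 0.13 × 680 = 88.4 m and 2√(Dt) = 2√(1.5 × 680) = 63.87 m.
Argument (x−vt)/(2√(Dt)) = (29 − 88.4)/63.87 = -0.9300; ½·erfc(-0.9300) = 0.9058.
C = 1300 × 0.9058 = 1180 mg/L.

1180 mg/L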